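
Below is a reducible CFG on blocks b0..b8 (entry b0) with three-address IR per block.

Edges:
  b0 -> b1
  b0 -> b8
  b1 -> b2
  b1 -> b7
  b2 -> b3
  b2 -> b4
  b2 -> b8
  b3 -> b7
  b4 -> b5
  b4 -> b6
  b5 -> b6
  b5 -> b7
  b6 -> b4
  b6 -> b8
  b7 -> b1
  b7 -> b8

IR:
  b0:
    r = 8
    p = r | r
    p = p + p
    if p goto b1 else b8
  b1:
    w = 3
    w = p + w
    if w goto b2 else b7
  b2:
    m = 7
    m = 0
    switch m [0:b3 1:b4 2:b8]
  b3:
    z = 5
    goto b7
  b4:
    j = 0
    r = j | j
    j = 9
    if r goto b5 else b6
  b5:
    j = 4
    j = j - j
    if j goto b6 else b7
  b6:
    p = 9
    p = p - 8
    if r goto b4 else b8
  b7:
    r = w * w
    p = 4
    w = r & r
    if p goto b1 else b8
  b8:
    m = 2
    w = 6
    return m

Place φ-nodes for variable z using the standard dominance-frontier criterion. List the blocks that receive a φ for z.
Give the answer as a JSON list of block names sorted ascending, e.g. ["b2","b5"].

idom tree: b1←b0 b2←b1 b3←b2 b4←b2 b5←b4 b6←b4 b7←b1 b8←b0
Join-block Dom:
  b1: preds {b0,b7}: {b0} ∩ {b0,b1,b7} = {b0}; idom=b0
  b4: preds {b2,b6}: {b0,b1,b2} ∩ {b0,b1,b2,b4,b6} = {b0,b1,b2}; idom=b2
  b6: preds {b4,b5}: {b0,b1,b2,b4} ∩ {b0,b1,b2,b4,b5} = {b0,b1,b2,b4}; idom=b4
  b7: preds {b1,b3,b5}: {b0,b1} ∩ {b0,b1,b2,b3} ∩ {b0,b1,b2,b4,b5} = {b0,b1}; idom=b1
  b8: preds {b0,b2,b6,b7}: {b0} ∩ {b0,b1,b2} ∩ {b0,b1,b2,b4,b6} ∩ {b0,b1,b7} = {b0}; idom=b0

Frontier:
  b1←b0: walk · to b0
  b1←b7: walk b7→b1 to b0
  b4←b2: walk · to b2
  b4←b6: walk b6→b4 to b2
  b6←b4: walk · to b4
  b6←b5: walk b5 to b4
  b7←b1: walk · to b1
  b7←b3: walk b3→b2 to b1
  b7←b5: walk b5→b4→b2 to b1
  b8←b0: walk · to b0
  b8←b2: walk b2→b1 to b0
  b8←b6: walk b6→b4→b2→b1 to b0
  b8←b7: walk b7→b1 to b0
  b0: DF=∅
  b1: DF={b1,b8}
  b2: DF={b7,b8}
  b3: DF={b7}
  b4: DF={b4,b7,b8}
  b5: DF={b6,b7}
  b6: DF={b4,b8}
  b7: DF={b1,b8}
  b8: DF=∅

φ for z: defs {b3}
  DF⁺ = {b1,b7,b8}

Answer: ["b1", "b7", "b8"]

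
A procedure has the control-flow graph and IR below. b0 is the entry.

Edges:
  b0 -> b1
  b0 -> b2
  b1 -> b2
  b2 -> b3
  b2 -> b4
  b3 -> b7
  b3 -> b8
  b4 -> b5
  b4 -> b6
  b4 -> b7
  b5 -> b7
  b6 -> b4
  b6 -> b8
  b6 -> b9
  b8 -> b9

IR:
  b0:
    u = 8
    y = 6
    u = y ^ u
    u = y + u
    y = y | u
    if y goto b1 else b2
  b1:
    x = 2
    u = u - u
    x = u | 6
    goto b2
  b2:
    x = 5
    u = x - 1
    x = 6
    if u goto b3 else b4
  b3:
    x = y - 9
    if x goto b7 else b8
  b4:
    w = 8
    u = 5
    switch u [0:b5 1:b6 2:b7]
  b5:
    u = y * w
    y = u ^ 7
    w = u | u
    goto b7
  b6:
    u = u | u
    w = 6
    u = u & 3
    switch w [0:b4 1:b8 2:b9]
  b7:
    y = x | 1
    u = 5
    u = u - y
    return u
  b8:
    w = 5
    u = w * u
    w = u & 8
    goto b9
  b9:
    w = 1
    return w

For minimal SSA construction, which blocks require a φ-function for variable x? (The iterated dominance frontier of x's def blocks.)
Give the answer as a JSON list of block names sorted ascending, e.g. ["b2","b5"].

Answer: ["b2", "b7", "b8", "b9"]

Working:
idom tree: b1←b0 b2←b0 b3←b2 b4←b2 b5←b4 b6←b4 b7←b2 b8←b2 b9←b2
Dom at joins:
  b2: preds {b0,b1}: {b0} ∩ {b0,b1} = {b0}; idom=b0
  b4: preds {b2,b6}: {b0,b2} ∩ {b0,b2,b4,b6} = {b0,b2}; idom=b2
  b7: preds {b3,b4,b5}: {b0,b2,b3} ∩ {b0,b2,b4} ∩ {b0,b2,b4,b5} = {b0,b2}; idom=b2
  b8: preds {b3,b6}: {b0,b2,b3} ∩ {b0,b2,b4,b6} = {b0,b2}; idom=b2
  b9: preds {b6,b8}: {b0,b2,b4,b6} ∩ {b0,b2,b8} = {b0,b2}; idom=b2

Frontier:
  b2←b0: walk · to b0
  b2←b1: walk b1 to b0
  b4←b2: walk · to b2
  b4←b6: walk b6→b4 to b2
  b7←b3: walk b3 to b2
  b7←b4: walk b4 to b2
  b7←b5: walk b5→b4 to b2
  b8←b3: walk b3 to b2
  b8←b6: walk b6→b4 to b2
  b9←b6: walk b6→b4 to b2
  b9←b8: walk b8 to b2
  DF(b0)=∅
  DF(b1)={b2}
  DF(b2)=∅
  DF(b3)={b7,b8}
  DF(b4)={b4,b7,b8,b9}
  DF(b5)={b7}
  DF(b6)={b4,b8,b9}
  DF(b7)=∅
  DF(b8)={b9}
  DF(b9)=∅

φ for x: defs {b1,b2,b3}
  DF⁺ = {b2,b7,b8,b9}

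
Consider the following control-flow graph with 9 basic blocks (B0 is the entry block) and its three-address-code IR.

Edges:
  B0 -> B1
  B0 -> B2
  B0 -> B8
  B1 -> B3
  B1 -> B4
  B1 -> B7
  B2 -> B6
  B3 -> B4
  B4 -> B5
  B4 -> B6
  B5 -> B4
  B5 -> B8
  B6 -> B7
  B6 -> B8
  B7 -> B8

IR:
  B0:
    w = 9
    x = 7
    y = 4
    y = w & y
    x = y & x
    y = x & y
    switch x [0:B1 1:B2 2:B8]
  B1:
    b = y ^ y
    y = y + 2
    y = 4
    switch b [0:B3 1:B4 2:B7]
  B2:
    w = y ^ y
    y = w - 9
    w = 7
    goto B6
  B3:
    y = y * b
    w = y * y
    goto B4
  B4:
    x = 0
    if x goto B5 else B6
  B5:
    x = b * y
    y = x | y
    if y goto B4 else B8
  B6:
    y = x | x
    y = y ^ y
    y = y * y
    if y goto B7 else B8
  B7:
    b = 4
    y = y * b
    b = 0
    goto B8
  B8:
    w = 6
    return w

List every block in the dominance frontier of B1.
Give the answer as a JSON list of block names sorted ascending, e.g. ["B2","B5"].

Answer: ["B6", "B7", "B8"]

Working:
idom tree: B1←B0 B2←B0 B3←B1 B4←B1 B5←B4 B6←B0 B7←B0 B8←B0
Dom at joins:
  B4: preds {B1,B3,B5}: {B0,B1} ∩ {B0,B1,B3} ∩ {B0,B1,B4,B5} = {B0,B1}; idom=B1
  B6: preds {B2,B4}: {B0,B2} ∩ {B0,B1,B4} = {B0}; idom=B0
  B7: preds {B1,B6}: {B0,B1} ∩ {B0,B6} = {B0}; idom=B0
  B8: preds {B0,B5,B6,B7}: {B0} ∩ {B0,B1,B4,B5} ∩ {B0,B6} ∩ {B0,B7} = {B0}; idom=B0

DF derivation:
  join B4 pred B1: · stop@B1
  join B4 pred B3: B3 stop@B1
  join B4 pred B5: B5→B4 stop@B1
  join B6 pred B2: B2 stop@B0
  join B6 pred B4: B4→B1 stop@B0
  join B7 pred B1: B1 stop@B0
  join B7 pred B6: B6 stop@B0
  join B8 pred B0: · stop@B0
  join B8 pred B5: B5→B4→B1 stop@B0
  join B8 pred B6: B6 stop@B0
  join B8 pred B7: B7 stop@B0
  B0 → ∅
  B1 → {B6,B7,B8}
  B2 → {B6}
  B3 → {B4}
  B4 → {B4,B6,B8}
  B5 → {B4,B8}
  B6 → {B7,B8}
  B7 → {B8}
  B8 → ∅

DF(B1) = ["B6", "B7", "B8"]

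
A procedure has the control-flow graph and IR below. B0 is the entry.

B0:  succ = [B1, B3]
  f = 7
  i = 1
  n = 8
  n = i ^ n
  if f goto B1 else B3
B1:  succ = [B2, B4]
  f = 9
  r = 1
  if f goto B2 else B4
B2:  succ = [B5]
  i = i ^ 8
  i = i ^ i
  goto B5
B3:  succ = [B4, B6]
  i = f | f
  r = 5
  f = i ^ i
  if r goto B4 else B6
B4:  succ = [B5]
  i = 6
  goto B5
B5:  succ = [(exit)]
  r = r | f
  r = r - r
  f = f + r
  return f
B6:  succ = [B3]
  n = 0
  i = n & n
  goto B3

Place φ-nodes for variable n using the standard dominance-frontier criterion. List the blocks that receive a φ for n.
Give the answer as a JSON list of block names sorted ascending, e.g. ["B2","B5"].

idom tree: B1←B0 B2←B1 B3←B0 B4←B0 B5←B0 B6←B3
Join-block Dom:
  B3: preds {B0,B6}: {B0} ∩ {B0,B3,B6} = {B0}; idom=B0
  B4: preds {B1,B3}: {B0,B1} ∩ {B0,B3} = {B0}; idom=B0
  B5: preds {B2,B4}: {B0,B1,B2} ∩ {B0,B4} = {B0}; idom=B0

DF derivation:
  B3←B0: walk · to B0
  B3←B6: walk B6→B3 to B0
  B4←B1: walk B1 to B0
  B4←B3: walk B3 to B0
  B5←B2: walk B2→B1 to B0
  B5←B4: walk B4 to B0
  DF(B0)=∅
  DF(B1)={B4,B5}
  DF(B2)={B5}
  DF(B3)={B3,B4}
  DF(B4)={B5}
  DF(B5)=∅
  DF(B6)={B3}

φ for n: defs {B0,B6}
  DF⁺ = {B3,B4,B5}

Answer: ["B3", "B4", "B5"]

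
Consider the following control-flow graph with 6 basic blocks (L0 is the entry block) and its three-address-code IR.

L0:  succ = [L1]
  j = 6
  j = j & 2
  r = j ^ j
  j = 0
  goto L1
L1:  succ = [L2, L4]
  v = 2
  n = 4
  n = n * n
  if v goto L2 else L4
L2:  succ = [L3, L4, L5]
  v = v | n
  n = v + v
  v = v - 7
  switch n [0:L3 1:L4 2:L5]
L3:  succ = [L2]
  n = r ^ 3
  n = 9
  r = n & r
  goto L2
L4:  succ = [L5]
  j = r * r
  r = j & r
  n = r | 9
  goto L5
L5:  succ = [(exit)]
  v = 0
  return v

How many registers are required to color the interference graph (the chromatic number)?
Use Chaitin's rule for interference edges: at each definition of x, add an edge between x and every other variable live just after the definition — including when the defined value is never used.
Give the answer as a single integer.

Answer: 3

Derivation:
Per-block:
  L0: def={j,r} ue=∅
  L1: def={n,v} ue=∅
  L2: def={n,v} ue={n,v}
  L3: def={n,r} ue={r}
  L4: def={j,n,r} ue={r}
  L5: def={v} ue=∅

Liveness:
  live L0: ∅→{r}
  live L1: {r}→{n,r,v}
  live L2: {n,r,v}→{r,v}
  live L3: {r,v}→{n,r,v}
  live L4: {r}→∅
  live L5: ∅→∅

Interference:
  j — {r}
  n — {r,v}
  r — {j,n,v}
  v — {n,r}

Registers:
  clique {n,r,v} ⇒ need ≥ 3
  assign j→r1 n→r1 r→r0 v→r2 — no edge inside a register ⇒ χ ≤ 3
  χ = 3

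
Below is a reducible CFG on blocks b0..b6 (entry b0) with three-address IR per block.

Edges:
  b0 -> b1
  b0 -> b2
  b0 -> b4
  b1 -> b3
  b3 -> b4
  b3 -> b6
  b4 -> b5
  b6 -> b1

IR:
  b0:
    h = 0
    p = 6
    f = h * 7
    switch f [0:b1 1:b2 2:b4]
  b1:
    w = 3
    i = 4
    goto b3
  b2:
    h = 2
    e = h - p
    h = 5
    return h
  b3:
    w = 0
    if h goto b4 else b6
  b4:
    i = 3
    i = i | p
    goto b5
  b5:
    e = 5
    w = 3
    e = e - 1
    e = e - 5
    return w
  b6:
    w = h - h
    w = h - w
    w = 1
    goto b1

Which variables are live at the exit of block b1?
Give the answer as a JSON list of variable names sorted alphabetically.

Answer: ["h", "p"]

Analysis:
Block summaries:
  b0 def {f,h,p} use ∅
  b1 def {i,w} use ∅
  b2 def {e,h} use {p}
  b3 def {w} use {h}
  b4 def {i} use {p}
  b5 def {e,w} use ∅
  b6 def {w} use {h}

Backward fixpoint:
  b0: in=∅ out={h,p}
  b1: in={h,p} out={h,p}
  b2: in={p} out=∅
  b3: in={h,p} out={h,p}
  b4: in={p} out=∅
  b5: in=∅ out=∅
  b6: in={h,p} out={h,p}

live-out(b1) = ["h", "p"]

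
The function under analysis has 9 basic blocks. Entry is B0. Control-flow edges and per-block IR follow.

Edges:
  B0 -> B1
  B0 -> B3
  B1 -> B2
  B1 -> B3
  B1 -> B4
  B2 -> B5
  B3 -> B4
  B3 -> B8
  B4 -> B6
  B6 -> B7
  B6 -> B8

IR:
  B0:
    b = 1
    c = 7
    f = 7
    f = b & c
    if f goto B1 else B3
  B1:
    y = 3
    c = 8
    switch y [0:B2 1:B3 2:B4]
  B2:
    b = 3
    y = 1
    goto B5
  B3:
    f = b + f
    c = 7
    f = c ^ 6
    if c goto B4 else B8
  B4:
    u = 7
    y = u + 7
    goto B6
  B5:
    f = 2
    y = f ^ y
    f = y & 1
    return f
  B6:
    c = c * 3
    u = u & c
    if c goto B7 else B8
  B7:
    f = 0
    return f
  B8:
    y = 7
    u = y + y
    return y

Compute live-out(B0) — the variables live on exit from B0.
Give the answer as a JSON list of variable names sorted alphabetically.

Block summaries:
  B0: {b,c,f} / ∅
  B1: {c,y} / ∅
  B2: {b,y} / ∅
  B3: {c,f} / {b,f}
  B4: {u,y} / ∅
  B5: {f,y} / {y}
  B6: {c,u} / {c,u}
  B7: {f} / ∅
  B8: {u,y} / ∅

Backward fixpoint:
  live B0: ∅→{b,f}
  live B1: {b,f}→{b,c,f}
  live B2: ∅→{y}
  live B3: {b,f}→{c}
  live B4: {c}→{c,u}
  live B5: {y}→∅
  live B6: {c,u}→∅
  live B7: ∅→∅
  live B8: ∅→∅

live-out(B0) = ["b", "f"]

Answer: ["b", "f"]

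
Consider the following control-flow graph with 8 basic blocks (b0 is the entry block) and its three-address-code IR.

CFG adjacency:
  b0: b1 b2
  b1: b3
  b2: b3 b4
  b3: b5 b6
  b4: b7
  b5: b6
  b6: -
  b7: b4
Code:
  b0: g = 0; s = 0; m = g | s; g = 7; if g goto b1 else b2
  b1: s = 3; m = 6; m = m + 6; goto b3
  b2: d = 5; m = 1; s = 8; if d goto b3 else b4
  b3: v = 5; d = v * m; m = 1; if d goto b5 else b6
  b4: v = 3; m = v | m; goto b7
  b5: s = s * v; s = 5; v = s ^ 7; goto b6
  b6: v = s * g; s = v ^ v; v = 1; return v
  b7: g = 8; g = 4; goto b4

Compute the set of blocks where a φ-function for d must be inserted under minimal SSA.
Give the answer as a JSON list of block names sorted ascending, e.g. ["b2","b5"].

idom tree: b1←b0 b2←b0 b3←b0 b4←b2 b5←b3 b6←b3 b7←b4
Dom at joins:
  b3: preds {b1,b2}: {b0,b1} ∩ {b0,b2} = {b0}; idom=b0
  b4: preds {b2,b7}: {b0,b2} ∩ {b0,b2,b4,b7} = {b0,b2}; idom=b2
  b6: preds {b3,b5}: {b0,b3} ∩ {b0,b3,b5} = {b0,b3}; idom=b3

Frontier:
  join b3 pred b1: b1 stop@b0
  join b3 pred b2: b2 stop@b0
  join b4 pred b2: · stop@b2
  join b4 pred b7: b7→b4 stop@b2
  join b6 pred b3: · stop@b3
  join b6 pred b5: b5 stop@b3
  b0: DF=∅
  b1: DF={b3}
  b2: DF={b3}
  b3: DF=∅
  b4: DF={b4}
  b5: DF={b6}
  b6: DF=∅
  b7: DF={b4}

φ for d: defs {b2,b3}
  DF⁺ = {b3}

Answer: ["b3"]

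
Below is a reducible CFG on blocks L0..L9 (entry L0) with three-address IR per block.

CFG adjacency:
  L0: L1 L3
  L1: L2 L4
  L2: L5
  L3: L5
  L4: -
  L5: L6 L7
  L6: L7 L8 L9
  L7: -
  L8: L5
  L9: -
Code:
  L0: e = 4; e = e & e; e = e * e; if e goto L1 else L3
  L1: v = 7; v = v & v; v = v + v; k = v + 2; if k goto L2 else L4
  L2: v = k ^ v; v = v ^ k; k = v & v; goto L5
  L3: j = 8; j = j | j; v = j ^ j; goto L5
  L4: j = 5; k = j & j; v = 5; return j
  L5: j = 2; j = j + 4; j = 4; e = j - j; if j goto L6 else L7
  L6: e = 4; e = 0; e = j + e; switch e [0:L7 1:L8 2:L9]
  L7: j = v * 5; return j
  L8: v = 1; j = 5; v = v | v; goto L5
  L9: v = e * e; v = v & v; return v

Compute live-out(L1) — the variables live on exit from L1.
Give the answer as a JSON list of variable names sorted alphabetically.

def/use:
  L0: def={e} ue=∅
  L1: def={k,v} ue=∅
  L2: def={k,v} ue={k,v}
  L3: def={j,v} ue=∅
  L4: def={j,k,v} ue=∅
  L5: def={e,j} ue=∅
  L6: def={e} ue={j}
  L7: def={j} ue={v}
  L8: def={j,v} ue=∅
  L9: def={v} ue={e}

Live sets:
  live L0: ∅→∅
  live L1: ∅→{k,v}
  live L2: {k,v}→{v}
  live L3: ∅→{v}
  live L4: ∅→∅
  live L5: {v}→{j,v}
  live L6: {j,v}→{e,v}
  live L7: {v}→∅
  live L8: ∅→{v}
  live L9: {e}→∅

live-out(L1) = ["k", "v"]

Answer: ["k", "v"]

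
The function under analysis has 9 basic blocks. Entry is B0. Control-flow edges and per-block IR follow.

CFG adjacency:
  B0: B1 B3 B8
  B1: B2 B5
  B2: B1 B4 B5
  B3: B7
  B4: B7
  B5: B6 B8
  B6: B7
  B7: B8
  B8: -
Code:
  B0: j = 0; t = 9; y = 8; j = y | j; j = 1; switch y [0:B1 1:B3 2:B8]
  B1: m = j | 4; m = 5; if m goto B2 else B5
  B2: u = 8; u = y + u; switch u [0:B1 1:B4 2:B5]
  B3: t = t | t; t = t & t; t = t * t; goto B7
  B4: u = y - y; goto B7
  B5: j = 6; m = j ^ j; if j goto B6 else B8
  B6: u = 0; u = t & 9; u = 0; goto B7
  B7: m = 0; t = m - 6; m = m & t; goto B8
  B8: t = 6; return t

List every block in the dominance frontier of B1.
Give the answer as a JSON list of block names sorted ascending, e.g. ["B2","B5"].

Answer: ["B1", "B7", "B8"]

Derivation:
idom tree: B1←B0 B2←B1 B3←B0 B4←B2 B5←B1 B6←B5 B7←B0 B8←B0
Dom at joins:
  B1: preds {B0,B2}: {B0} ∩ {B0,B1,B2} = {B0}; idom=B0
  B5: preds {B1,B2}: {B0,B1} ∩ {B0,B1,B2} = {B0,B1}; idom=B1
  B7: preds {B3,B4,B6}: {B0,B3} ∩ {B0,B1,B2,B4} ∩ {B0,B1,B5,B6} = {B0}; idom=B0
  B8: preds {B0,B5,B7}: {B0} ∩ {B0,B1,B5} ∩ {B0,B7} = {B0}; idom=B0

DF derivation:
  B1←B0: walk · to B0
  B1←B2: walk B2→B1 to B0
  B5←B1: walk · to B1
  B5←B2: walk B2 to B1
  B7←B3: walk B3 to B0
  B7←B4: walk B4→B2→B1 to B0
  B7←B6: walk B6→B5→B1 to B0
  B8←B0: walk · to B0
  B8←B5: walk B5→B1 to B0
  B8←B7: walk B7 to B0
  DF(B0)=∅
  DF(B1)={B1,B7,B8}
  DF(B2)={B1,B5,B7}
  DF(B3)={B7}
  DF(B4)={B7}
  DF(B5)={B7,B8}
  DF(B6)={B7}
  DF(B7)={B8}
  DF(B8)=∅

DF(B1) = ["B1", "B7", "B8"]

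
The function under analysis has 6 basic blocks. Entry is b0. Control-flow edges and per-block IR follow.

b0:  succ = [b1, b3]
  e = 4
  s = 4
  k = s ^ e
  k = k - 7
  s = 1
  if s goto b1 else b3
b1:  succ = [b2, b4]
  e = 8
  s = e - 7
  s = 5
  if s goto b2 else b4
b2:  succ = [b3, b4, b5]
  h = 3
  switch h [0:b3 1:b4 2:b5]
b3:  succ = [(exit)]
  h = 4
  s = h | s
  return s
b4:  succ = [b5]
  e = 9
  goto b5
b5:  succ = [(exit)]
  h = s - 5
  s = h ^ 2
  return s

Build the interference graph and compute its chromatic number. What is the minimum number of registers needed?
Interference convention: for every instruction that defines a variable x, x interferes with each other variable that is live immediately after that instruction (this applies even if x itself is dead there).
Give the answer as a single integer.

Answer: 2

Working:
Block summaries:
  b0: def={e,k,s} ue=∅
  b1: def={e,s} ue=∅
  b2: def={h} ue=∅
  b3: def={h,s} ue={s}
  b4: def={e} ue=∅
  b5: def={h,s} ue={s}

Liveness:
  b0 li=∅ lo={s}
  b1 li=∅ lo={s}
  b2 li={s} lo={s}
  b3 li={s} lo=∅
  b4 li={s} lo={s}
  b5 li={s} lo=∅

Interfere edges:
  e — {s}
  h — {s}
  k — ∅
  s — {e,h}

Registers:
  lower bound: {e,s} mutually conflict ⇒ χ ≥ 2
  2-colouring: r0={k,s}  r1={e,h}
  χ = 2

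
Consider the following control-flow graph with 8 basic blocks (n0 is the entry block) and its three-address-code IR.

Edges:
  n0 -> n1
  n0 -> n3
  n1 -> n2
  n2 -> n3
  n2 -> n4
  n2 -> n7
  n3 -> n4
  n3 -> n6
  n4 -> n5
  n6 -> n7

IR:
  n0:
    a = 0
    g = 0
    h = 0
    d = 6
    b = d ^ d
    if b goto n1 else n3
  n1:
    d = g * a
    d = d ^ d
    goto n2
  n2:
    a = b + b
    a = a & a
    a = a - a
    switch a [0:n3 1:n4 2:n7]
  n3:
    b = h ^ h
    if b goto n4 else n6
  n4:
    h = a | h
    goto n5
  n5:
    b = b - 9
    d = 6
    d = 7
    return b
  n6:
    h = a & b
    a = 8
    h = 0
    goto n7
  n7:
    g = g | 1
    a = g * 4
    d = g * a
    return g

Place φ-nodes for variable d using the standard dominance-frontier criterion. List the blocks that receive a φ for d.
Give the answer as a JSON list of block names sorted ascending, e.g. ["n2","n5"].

idom tree: n1←n0 n2←n1 n3←n0 n4←n0 n5←n4 n6←n3 n7←n0
Dom at joins:
  n3: preds {n0,n2}: {n0} ∩ {n0,n1,n2} = {n0}; idom=n0
  n4: preds {n2,n3}: {n0,n1,n2} ∩ {n0,n3} = {n0}; idom=n0
  n7: preds {n2,n6}: {n0,n1,n2} ∩ {n0,n3,n6} = {n0}; idom=n0

Frontier:
  join n3 pred n0: · stop@n0
  join n3 pred n2: n2→n1 stop@n0
  join n4 pred n2: n2→n1 stop@n0
  join n4 pred n3: n3 stop@n0
  join n7 pred n2: n2→n1 stop@n0
  join n7 pred n6: n6→n3 stop@n0
  DF(n0)=∅
  DF(n1)={n3,n4,n7}
  DF(n2)={n3,n4,n7}
  DF(n3)={n4,n7}
  DF(n4)=∅
  DF(n5)=∅
  DF(n6)={n7}
  DF(n7)=∅

φ for d: defs {n0,n1,n5,n7}
  DF⁺ = {n3,n4,n7}

Answer: ["n3", "n4", "n7"]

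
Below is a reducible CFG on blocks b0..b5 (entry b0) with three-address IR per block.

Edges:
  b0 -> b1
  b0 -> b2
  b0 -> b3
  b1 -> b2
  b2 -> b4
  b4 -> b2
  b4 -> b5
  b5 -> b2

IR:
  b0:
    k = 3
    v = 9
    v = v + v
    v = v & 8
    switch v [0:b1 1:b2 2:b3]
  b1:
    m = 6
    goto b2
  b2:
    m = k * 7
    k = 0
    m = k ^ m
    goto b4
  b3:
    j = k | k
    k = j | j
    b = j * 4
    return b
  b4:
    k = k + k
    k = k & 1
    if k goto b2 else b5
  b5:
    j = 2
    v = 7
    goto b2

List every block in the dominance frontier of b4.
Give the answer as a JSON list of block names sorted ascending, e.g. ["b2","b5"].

idom tree: b1←b0 b2←b0 b3←b0 b4←b2 b5←b4
Dom at joins:
  b2: preds {b0,b1,b4,b5}: {b0} ∩ {b0,b1} ∩ {b0,b2,b4} ∩ {b0,b2,b4,b5} = {b0}; idom=b0

Frontier:
  join b2 pred b0: · stop@b0
  join b2 pred b1: b1 stop@b0
  join b2 pred b4: b4→b2 stop@b0
  join b2 pred b5: b5→b4→b2 stop@b0
  b0 → ∅
  b1 → {b2}
  b2 → {b2}
  b3 → ∅
  b4 → {b2}
  b5 → {b2}

DF(b4) = ["b2"]

Answer: ["b2"]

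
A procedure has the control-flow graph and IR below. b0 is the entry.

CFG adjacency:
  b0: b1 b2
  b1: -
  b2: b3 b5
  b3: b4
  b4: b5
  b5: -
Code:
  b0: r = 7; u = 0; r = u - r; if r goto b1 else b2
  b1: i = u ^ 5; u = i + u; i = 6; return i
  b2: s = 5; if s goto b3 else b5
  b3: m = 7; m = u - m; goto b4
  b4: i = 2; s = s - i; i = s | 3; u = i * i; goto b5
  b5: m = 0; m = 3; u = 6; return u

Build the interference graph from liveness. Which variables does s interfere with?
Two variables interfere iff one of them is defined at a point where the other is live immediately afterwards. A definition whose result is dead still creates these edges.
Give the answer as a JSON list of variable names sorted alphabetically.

Block summaries:
  b0 def {r,u} use ∅
  b1 def {i,u} use {u}
  b2 def {s} use ∅
  b3 def {m} use {u}
  b4 def {i,s,u} use {s}
  b5 def {m,u} use ∅

Backward fixpoint:
  b0: in=∅ out={u}
  b1: in={u} out=∅
  b2: in={u} out={s,u}
  b3: in={s,u} out={s}
  b4: in={s} out=∅
  b5: in=∅ out=∅

Interfere edges:
  i: {s,u}
  m: {s,u}
  r: {u}
  s: {i,m,u}
  u: {i,m,r,s}

N(s) = ["i", "m", "u"]

Answer: ["i", "m", "u"]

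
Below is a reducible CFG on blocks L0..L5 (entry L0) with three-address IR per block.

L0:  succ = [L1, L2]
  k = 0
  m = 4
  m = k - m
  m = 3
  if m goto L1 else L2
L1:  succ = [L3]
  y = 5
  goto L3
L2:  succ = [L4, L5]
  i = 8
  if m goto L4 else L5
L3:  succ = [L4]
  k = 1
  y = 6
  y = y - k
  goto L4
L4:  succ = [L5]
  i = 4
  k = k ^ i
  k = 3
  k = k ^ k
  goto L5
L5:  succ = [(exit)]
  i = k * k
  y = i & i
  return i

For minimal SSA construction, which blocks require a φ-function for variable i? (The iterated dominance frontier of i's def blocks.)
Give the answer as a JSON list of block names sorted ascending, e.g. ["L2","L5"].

Answer: ["L4", "L5"]

Analysis:
idom tree: L1←L0 L2←L0 L3←L1 L4←L0 L5←L0
Dom∩ at merges:
  L4: preds {L2,L3}: {L0,L2} ∩ {L0,L1,L3} = {L0}; idom=L0
  L5: preds {L2,L4}: {L0,L2} ∩ {L0,L4} = {L0}; idom=L0

DF walk-up:
  L4←L2: walk L2 to L0
  L4←L3: walk L3→L1 to L0
  L5←L2: walk L2 to L0
  L5←L4: walk L4 to L0
  DF(L0)=∅
  DF(L1)={L4}
  DF(L2)={L4,L5}
  DF(L3)={L4}
  DF(L4)={L5}
  DF(L5)=∅

φ for i: defs {L2,L4,L5}
  DF⁺ = {L4,L5}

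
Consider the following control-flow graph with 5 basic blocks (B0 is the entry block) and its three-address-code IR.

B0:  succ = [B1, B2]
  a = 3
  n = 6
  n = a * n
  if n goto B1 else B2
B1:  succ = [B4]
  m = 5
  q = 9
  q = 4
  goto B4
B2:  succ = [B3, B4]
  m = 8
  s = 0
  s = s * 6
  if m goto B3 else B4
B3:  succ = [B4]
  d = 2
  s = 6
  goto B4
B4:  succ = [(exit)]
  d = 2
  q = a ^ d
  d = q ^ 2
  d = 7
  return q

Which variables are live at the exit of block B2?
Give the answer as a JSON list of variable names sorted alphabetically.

Answer: ["a"]

Working:
Block summaries:
  B0 def {a,n} use ∅
  B1 def {m,q} use ∅
  B2 def {m,s} use ∅
  B3 def {d,s} use ∅
  B4 def {d,q} use {a}

Backward fixpoint:
  B0: in=∅ out={a}
  B1: in={a} out={a}
  B2: in={a} out={a}
  B3: in={a} out={a}
  B4: in={a} out=∅

live-out(B2) = ["a"]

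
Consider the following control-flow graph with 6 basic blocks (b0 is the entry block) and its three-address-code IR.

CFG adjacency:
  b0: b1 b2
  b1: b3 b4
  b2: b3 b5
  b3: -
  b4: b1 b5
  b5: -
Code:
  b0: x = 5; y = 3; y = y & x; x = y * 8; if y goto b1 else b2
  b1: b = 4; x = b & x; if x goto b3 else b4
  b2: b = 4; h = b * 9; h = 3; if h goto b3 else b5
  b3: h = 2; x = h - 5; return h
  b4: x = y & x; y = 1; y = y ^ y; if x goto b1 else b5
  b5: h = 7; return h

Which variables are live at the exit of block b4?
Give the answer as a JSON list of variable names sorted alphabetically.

def/use:
  b0: def={x,y} ue=∅
  b1: def={b,x} ue={x}
  b2: def={b,h} ue=∅
  b3: def={h,x} ue=∅
  b4: def={x,y} ue={x,y}
  b5: def={h} ue=∅

Backward fixpoint:
  b0: in=∅ out={x,y}
  b1: in={x,y} out={x,y}
  b2: in=∅ out=∅
  b3: in=∅ out=∅
  b4: in={x,y} out={x,y}
  b5: in=∅ out=∅

live-out(b4) = ["x", "y"]

Answer: ["x", "y"]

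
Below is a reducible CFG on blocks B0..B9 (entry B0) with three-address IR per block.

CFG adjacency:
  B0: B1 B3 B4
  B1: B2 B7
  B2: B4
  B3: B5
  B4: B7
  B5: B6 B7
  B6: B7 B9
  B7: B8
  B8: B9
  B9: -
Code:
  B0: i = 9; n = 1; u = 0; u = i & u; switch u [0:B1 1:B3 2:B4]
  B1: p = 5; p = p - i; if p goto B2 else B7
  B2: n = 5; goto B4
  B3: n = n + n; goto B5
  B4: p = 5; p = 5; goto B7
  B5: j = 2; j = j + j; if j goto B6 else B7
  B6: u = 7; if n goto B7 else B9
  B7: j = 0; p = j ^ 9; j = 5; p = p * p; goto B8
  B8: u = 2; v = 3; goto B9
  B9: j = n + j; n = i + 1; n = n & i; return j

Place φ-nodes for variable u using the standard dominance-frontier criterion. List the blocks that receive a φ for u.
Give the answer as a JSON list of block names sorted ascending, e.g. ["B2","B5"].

Answer: ["B7", "B9"]

Derivation:
idom tree: B1←B0 B2←B1 B3←B0 B4←B0 B5←B3 B6←B5 B7←B0 B8←B7 B9←B0
Dom at joins:
  B4: preds {B0,B2}: {B0} ∩ {B0,B1,B2} = {B0}; idom=B0
  B7: preds {B1,B4,B5,B6}: {B0,B1} ∩ {B0,B4} ∩ {B0,B3,B5} ∩ {B0,B3,B5,B6} = {B0}; idom=B0
  B9: preds {B6,B8}: {B0,B3,B5,B6} ∩ {B0,B7,B8} = {B0}; idom=B0

Frontier:
  join B4 pred B0: · stop@B0
  join B4 pred B2: B2→B1 stop@B0
  join B7 pred B1: B1 stop@B0
  join B7 pred B4: B4 stop@B0
  join B7 pred B5: B5→B3 stop@B0
  join B7 pred B6: B6→B5→B3 stop@B0
  join B9 pred B6: B6→B5→B3 stop@B0
  join B9 pred B8: B8→B7 stop@B0
  DF(B0)=∅
  DF(B1)={B4,B7}
  DF(B2)={B4}
  DF(B3)={B7,B9}
  DF(B4)={B7}
  DF(B5)={B7,B9}
  DF(B6)={B7,B9}
  DF(B7)={B9}
  DF(B8)={B9}
  DF(B9)=∅

φ for u: defs {B0,B6,B8}
  DF⁺ = {B7,B9}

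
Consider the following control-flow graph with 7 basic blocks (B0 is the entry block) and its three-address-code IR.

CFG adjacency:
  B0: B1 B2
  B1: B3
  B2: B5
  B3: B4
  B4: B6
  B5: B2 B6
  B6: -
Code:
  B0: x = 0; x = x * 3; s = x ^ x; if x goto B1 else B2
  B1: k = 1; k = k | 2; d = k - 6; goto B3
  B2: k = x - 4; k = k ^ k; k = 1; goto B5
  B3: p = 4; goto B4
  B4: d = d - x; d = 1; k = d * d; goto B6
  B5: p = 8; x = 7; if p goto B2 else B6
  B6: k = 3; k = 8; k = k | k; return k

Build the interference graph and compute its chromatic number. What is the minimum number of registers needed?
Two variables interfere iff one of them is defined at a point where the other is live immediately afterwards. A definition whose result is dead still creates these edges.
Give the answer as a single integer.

Per-block:
  B0: {s,x} / ∅
  B1: {d,k} / ∅
  B2: {k} / {x}
  B3: {p} / ∅
  B4: {d,k} / {d,x}
  B5: {p,x} / ∅
  B6: {k} / ∅

Backward fixpoint:
  B0 li=∅ lo={x}
  B1 li={x} lo={d,x}
  B2 li={x} lo=∅
  B3 li={d,x} lo={d,x}
  B4 li={d,x} lo=∅
  B5 li=∅ lo={x}
  B6 li=∅ lo=∅

Conflict graph:
  d↔{p,x}
  k↔{x}
  p↔{d,x}
  s↔{x}
  x↔{d,k,p,s}

Colouring:
  lower bound: {d,p,x} mutually conflict ⇒ χ ≥ 3
  3-colouring: c0={x}  c1={d,k,s}  c2={p}
  χ = 3

Answer: 3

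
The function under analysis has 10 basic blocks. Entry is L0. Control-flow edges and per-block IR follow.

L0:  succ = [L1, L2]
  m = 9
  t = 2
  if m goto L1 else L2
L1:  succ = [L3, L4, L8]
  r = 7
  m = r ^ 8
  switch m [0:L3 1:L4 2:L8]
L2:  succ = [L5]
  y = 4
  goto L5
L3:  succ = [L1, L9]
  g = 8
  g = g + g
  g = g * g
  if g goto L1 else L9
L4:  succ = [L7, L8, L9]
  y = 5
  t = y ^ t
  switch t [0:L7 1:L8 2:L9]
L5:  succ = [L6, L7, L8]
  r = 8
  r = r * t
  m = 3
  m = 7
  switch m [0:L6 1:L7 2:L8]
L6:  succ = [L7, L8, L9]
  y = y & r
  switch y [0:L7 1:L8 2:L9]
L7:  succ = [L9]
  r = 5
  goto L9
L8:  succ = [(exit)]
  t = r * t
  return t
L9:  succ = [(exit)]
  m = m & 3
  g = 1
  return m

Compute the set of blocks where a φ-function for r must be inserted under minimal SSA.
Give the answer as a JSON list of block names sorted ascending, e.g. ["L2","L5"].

idom tree: L1←L0 L2←L0 L3←L1 L4←L1 L5←L2 L6←L5 L7←L0 L8←L0 L9←L0
Join-block Dom:
  L1: preds {L0,L3}: {L0} ∩ {L0,L1,L3} = {L0}; idom=L0
  L7: preds {L4,L5,L6}: {L0,L1,L4} ∩ {L0,L2,L5} ∩ {L0,L2,L5,L6} = {L0}; idom=L0
  L8: preds {L1,L4,L5,L6}: {L0,L1} ∩ {L0,L1,L4} ∩ {L0,L2,L5} ∩ {L0,L2,L5,L6} = {L0}; idom=L0
  L9: preds {L3,L4,L6,L7}: {L0,L1,L3} ∩ {L0,L1,L4} ∩ {L0,L2,L5,L6} ∩ {L0,L7} = {L0}; idom=L0

DF derivation:
  L1←L0: walk · to L0
  L1←L3: walk L3→L1 to L0
  L7←L4: walk L4→L1 to L0
  L7←L5: walk L5→L2 to L0
  L7←L6: walk L6→L5→L2 to L0
  L8←L1: walk L1 to L0
  L8←L4: walk L4→L1 to L0
  L8←L5: walk L5→L2 to L0
  L8←L6: walk L6→L5→L2 to L0
  L9←L3: walk L3→L1 to L0
  L9←L4: walk L4→L1 to L0
  L9←L6: walk L6→L5→L2 to L0
  L9←L7: walk L7 to L0
  DF(L0)=∅
  DF(L1)={L1,L7,L8,L9}
  DF(L2)={L7,L8,L9}
  DF(L3)={L1,L9}
  DF(L4)={L7,L8,L9}
  DF(L5)={L7,L8,L9}
  DF(L6)={L7,L8,L9}
  DF(L7)={L9}
  DF(L8)=∅
  DF(L9)=∅

φ for r: defs {L1,L5,L7}
  DF⁺ = {L1,L7,L8,L9}

Answer: ["L1", "L7", "L8", "L9"]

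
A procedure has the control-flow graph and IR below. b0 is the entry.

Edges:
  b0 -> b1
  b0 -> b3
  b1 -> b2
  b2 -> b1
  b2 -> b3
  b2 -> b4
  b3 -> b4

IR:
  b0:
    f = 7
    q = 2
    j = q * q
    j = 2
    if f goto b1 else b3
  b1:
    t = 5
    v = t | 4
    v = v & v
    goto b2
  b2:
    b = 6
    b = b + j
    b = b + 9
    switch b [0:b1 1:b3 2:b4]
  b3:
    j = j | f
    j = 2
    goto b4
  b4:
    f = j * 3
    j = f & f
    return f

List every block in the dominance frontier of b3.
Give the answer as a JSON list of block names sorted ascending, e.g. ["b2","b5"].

Answer: ["b4"]

Working:
idom tree: b1←b0 b2←b1 b3←b0 b4←b0
Dom at joins:
  b1: preds {b0,b2}: {b0} ∩ {b0,b1,b2} = {b0}; idom=b0
  b3: preds {b0,b2}: {b0} ∩ {b0,b1,b2} = {b0}; idom=b0
  b4: preds {b2,b3}: {b0,b1,b2} ∩ {b0,b3} = {b0}; idom=b0

DF derivation:
  join b1 pred b0: · stop@b0
  join b1 pred b2: b2→b1 stop@b0
  join b3 pred b0: · stop@b0
  join b3 pred b2: b2→b1 stop@b0
  join b4 pred b2: b2→b1 stop@b0
  join b4 pred b3: b3 stop@b0
  b0 → ∅
  b1 → {b1,b3,b4}
  b2 → {b1,b3,b4}
  b3 → {b4}
  b4 → ∅

DF(b3) = ["b4"]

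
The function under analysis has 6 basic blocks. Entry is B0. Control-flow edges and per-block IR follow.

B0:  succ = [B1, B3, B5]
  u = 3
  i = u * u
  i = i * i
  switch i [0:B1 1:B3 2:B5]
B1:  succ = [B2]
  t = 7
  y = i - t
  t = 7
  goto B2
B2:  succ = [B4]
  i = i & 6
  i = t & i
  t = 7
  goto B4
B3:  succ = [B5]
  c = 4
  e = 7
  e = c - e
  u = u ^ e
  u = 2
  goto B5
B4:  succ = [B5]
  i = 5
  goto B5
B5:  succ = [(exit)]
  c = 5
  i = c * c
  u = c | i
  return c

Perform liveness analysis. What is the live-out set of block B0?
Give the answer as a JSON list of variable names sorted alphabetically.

Answer: ["i", "u"]

Analysis:
Per-block:
  B0: def={i,u} ue=∅
  B1: def={t,y} ue={i}
  B2: def={i,t} ue={i,t}
  B3: def={c,e,u} ue={u}
  B4: def={i} ue=∅
  B5: def={c,i,u} ue=∅

Liveness:
  B0: in=∅ out={i,u}
  B1: in={i} out={i,t}
  B2: in={i,t} out=∅
  B3: in={u} out=∅
  B4: in=∅ out=∅
  B5: in=∅ out=∅

live-out(B0) = ["i", "u"]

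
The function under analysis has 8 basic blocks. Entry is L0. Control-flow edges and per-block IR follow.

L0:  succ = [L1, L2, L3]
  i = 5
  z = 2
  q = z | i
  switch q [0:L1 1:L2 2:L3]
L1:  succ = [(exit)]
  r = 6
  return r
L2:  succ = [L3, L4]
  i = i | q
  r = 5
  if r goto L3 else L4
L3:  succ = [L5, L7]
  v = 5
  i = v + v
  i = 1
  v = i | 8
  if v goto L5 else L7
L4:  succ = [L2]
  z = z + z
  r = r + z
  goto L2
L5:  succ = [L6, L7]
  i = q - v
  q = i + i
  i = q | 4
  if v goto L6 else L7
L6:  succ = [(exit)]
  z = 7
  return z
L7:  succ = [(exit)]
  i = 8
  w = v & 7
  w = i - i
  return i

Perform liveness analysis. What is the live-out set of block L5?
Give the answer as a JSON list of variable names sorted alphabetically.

Answer: ["v"]

Derivation:
def/use:
  L0 def {i,q,z} use ∅
  L1 def {r} use ∅
  L2 def {i,r} use {i,q}
  L3 def {i,v} use ∅
  L4 def {r,z} use {r,z}
  L5 def {i,q} use {q,v}
  L6 def {z} use ∅
  L7 def {i,w} use {v}

Live sets:
  L0 li=∅ lo={i,q,z}
  L1 li=∅ lo=∅
  L2 li={i,q,z} lo={i,q,r,z}
  L3 li={q} lo={q,v}
  L4 li={i,q,r,z} lo={i,q,z}
  L5 li={q,v} lo={v}
  L6 li=∅ lo=∅
  L7 li={v} lo=∅

live-out(L5) = ["v"]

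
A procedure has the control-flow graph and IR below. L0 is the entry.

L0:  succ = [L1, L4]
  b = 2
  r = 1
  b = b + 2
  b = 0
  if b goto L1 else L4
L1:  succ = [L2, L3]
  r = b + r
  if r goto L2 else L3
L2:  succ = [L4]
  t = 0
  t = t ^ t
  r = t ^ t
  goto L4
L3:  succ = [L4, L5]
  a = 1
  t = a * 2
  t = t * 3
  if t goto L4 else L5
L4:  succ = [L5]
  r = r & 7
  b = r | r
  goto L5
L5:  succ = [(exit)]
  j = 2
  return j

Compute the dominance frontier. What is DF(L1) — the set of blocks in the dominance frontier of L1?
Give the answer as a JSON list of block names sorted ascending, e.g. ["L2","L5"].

Answer: ["L4", "L5"]

Analysis:
idom tree: L1←L0 L2←L1 L3←L1 L4←L0 L5←L0
Join-block Dom:
  L4: preds {L0,L2,L3}: {L0} ∩ {L0,L1,L2} ∩ {L0,L1,L3} = {L0}; idom=L0
  L5: preds {L3,L4}: {L0,L1,L3} ∩ {L0,L4} = {L0}; idom=L0

DF walk-up:
  L4←L0: walk · to L0
  L4←L2: walk L2→L1 to L0
  L4←L3: walk L3→L1 to L0
  L5←L3: walk L3→L1 to L0
  L5←L4: walk L4 to L0
  L0 → ∅
  L1 → {L4,L5}
  L2 → {L4}
  L3 → {L4,L5}
  L4 → {L5}
  L5 → ∅

DF(L1) = ["L4", "L5"]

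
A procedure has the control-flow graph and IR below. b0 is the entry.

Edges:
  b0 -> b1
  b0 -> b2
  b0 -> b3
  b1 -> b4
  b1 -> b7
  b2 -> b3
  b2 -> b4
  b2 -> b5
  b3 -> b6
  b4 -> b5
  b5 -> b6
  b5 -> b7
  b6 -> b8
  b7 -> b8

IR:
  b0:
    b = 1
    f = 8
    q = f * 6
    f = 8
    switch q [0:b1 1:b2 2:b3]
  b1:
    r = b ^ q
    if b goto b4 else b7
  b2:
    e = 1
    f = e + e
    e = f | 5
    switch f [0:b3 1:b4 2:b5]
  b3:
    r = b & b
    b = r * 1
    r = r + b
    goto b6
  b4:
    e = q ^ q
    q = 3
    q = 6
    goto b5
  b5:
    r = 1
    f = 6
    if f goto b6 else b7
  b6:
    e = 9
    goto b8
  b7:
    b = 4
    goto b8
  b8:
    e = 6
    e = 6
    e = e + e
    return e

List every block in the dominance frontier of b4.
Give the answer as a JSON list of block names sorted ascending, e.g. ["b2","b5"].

idom tree: b1←b0 b2←b0 b3←b0 b4←b0 b5←b0 b6←b0 b7←b0 b8←b0
Join-block Dom:
  b3: preds {b0,b2}: {b0} ∩ {b0,b2} = {b0}; idom=b0
  b4: preds {b1,b2}: {b0,b1} ∩ {b0,b2} = {b0}; idom=b0
  b5: preds {b2,b4}: {b0,b2} ∩ {b0,b4} = {b0}; idom=b0
  b6: preds {b3,b5}: {b0,b3} ∩ {b0,b5} = {b0}; idom=b0
  b7: preds {b1,b5}: {b0,b1} ∩ {b0,b5} = {b0}; idom=b0
  b8: preds {b6,b7}: {b0,b6} ∩ {b0,b7} = {b0}; idom=b0

DF derivation:
  b3←b0: walk · to b0
  b3←b2: walk b2 to b0
  b4←b1: walk b1 to b0
  b4←b2: walk b2 to b0
  b5←b2: walk b2 to b0
  b5←b4: walk b4 to b0
  b6←b3: walk b3 to b0
  b6←b5: walk b5 to b0
  b7←b1: walk b1 to b0
  b7←b5: walk b5 to b0
  b8←b6: walk b6 to b0
  b8←b7: walk b7 to b0
  DF(b0)=∅
  DF(b1)={b4,b7}
  DF(b2)={b3,b4,b5}
  DF(b3)={b6}
  DF(b4)={b5}
  DF(b5)={b6,b7}
  DF(b6)={b8}
  DF(b7)={b8}
  DF(b8)=∅

DF(b4) = ["b5"]

Answer: ["b5"]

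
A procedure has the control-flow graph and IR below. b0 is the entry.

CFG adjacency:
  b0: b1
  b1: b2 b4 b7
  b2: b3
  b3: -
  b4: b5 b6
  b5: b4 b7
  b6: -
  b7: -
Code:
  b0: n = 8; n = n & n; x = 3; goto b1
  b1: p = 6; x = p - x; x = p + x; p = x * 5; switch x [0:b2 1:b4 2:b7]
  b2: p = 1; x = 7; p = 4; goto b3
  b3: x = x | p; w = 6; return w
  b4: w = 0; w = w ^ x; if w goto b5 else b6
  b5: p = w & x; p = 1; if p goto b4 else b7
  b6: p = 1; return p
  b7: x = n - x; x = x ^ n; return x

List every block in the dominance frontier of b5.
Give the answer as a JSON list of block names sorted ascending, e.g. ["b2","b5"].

idom tree: b1←b0 b2←b1 b3←b2 b4←b1 b5←b4 b6←b4 b7←b1
Dom∩ at merges:
  b4: preds {b1,b5}: {b0,b1} ∩ {b0,b1,b4,b5} = {b0,b1}; idom=b1
  b7: preds {b1,b5}: {b0,b1} ∩ {b0,b1,b4,b5} = {b0,b1}; idom=b1

Frontier:
  b4←b1: walk · to b1
  b4←b5: walk b5→b4 to b1
  b7←b1: walk · to b1
  b7←b5: walk b5→b4 to b1
  DF(b0)=∅
  DF(b1)=∅
  DF(b2)=∅
  DF(b3)=∅
  DF(b4)={b4,b7}
  DF(b5)={b4,b7}
  DF(b6)=∅
  DF(b7)=∅

DF(b5) = ["b4", "b7"]

Answer: ["b4", "b7"]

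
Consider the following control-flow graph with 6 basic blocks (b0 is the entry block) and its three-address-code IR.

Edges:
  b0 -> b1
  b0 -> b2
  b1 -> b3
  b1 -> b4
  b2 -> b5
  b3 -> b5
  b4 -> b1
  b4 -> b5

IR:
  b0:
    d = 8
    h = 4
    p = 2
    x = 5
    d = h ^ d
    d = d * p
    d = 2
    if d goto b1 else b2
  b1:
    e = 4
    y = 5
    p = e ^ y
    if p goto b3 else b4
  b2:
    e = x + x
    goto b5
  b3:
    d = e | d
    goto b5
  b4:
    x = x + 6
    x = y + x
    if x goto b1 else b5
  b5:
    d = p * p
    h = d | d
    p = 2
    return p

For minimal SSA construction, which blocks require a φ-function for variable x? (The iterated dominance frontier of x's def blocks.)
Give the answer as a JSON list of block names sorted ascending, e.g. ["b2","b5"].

Answer: ["b1", "b5"]

Analysis:
idom tree: b1←b0 b2←b0 b3←b1 b4←b1 b5←b0
Dom∩ at merges:
  b1: preds {b0,b4}: {b0} ∩ {b0,b1,b4} = {b0}; idom=b0
  b5: preds {b2,b3,b4}: {b0,b2} ∩ {b0,b1,b3} ∩ {b0,b1,b4} = {b0}; idom=b0

Frontier:
  join b1 pred b0: · stop@b0
  join b1 pred b4: b4→b1 stop@b0
  join b5 pred b2: b2 stop@b0
  join b5 pred b3: b3→b1 stop@b0
  join b5 pred b4: b4→b1 stop@b0
  b0 → ∅
  b1 → {b1,b5}
  b2 → {b5}
  b3 → {b5}
  b4 → {b1,b5}
  b5 → ∅

φ for x: defs {b0,b4}
  DF⁺ = {b1,b5}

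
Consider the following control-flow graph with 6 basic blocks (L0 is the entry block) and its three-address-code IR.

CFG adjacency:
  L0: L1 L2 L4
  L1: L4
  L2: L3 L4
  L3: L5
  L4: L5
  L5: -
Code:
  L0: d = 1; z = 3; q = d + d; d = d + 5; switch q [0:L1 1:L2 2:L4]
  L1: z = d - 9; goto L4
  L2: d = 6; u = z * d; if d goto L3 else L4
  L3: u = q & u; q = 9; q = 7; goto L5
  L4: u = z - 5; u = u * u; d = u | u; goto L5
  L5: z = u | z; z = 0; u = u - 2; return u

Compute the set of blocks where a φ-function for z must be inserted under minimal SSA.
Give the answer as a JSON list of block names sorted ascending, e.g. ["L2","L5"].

Answer: ["L4", "L5"]

Working:
idom tree: L1←L0 L2←L0 L3←L2 L4←L0 L5←L0
Join-block Dom:
  L4: preds {L0,L1,L2}: {L0} ∩ {L0,L1} ∩ {L0,L2} = {L0}; idom=L0
  L5: preds {L3,L4}: {L0,L2,L3} ∩ {L0,L4} = {L0}; idom=L0

DF walk-up:
  join L4 pred L0: · stop@L0
  join L4 pred L1: L1 stop@L0
  join L4 pred L2: L2 stop@L0
  join L5 pred L3: L3→L2 stop@L0
  join L5 pred L4: L4 stop@L0
  DF(L0)=∅
  DF(L1)={L4}
  DF(L2)={L4,L5}
  DF(L3)={L5}
  DF(L4)={L5}
  DF(L5)=∅

φ for z: defs {L0,L1,L5}
  DF⁺ = {L4,L5}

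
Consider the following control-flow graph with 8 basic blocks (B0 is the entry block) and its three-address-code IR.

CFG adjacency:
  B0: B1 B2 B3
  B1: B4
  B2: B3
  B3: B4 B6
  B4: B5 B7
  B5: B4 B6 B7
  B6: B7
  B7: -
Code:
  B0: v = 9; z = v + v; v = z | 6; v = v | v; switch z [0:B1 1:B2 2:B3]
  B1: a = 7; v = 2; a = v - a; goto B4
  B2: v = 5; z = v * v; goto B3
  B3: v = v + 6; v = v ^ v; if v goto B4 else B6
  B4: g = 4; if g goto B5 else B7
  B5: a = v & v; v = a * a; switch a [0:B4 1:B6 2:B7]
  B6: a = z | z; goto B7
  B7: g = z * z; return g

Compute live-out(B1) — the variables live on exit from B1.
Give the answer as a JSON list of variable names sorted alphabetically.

Per-block:
  B0 def {v,z} use ∅
  B1 def {a,v} use ∅
  B2 def {v,z} use ∅
  B3 def {v} use {v}
  B4 def {g} use ∅
  B5 def {a,v} use {v}
  B6 def {a} use {z}
  B7 def {g} use {z}

Liveness:
  B0 li=∅ lo={v,z}
  B1 li={z} lo={v,z}
  B2 li=∅ lo={v,z}
  B3 li={v,z} lo={v,z}
  B4 li={v,z} lo={v,z}
  B5 li={v,z} lo={v,z}
  B6 li={z} lo={z}
  B7 li={z} lo=∅

live-out(B1) = ["v", "z"]

Answer: ["v", "z"]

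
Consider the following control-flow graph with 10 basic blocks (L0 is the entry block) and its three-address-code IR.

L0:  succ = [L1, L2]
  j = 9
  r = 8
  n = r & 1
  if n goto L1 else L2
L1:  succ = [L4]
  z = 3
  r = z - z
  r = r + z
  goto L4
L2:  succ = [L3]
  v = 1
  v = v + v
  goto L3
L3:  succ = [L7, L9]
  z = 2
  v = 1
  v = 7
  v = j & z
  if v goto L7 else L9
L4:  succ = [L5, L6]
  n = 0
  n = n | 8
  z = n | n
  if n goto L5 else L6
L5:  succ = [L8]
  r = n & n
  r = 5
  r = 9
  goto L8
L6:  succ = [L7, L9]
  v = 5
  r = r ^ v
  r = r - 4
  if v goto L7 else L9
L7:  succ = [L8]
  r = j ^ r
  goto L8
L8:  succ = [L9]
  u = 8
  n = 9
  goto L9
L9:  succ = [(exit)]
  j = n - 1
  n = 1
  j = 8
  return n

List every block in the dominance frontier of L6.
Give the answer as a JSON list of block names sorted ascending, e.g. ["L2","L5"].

idom tree: L1←L0 L2←L0 L3←L2 L4←L1 L5←L4 L6←L4 L7←L0 L8←L0 L9←L0
Dom∩ at merges:
  L7: preds {L3,L6}: {L0,L2,L3} ∩ {L0,L1,L4,L6} = {L0}; idom=L0
  L8: preds {L5,L7}: {L0,L1,L4,L5} ∩ {L0,L7} = {L0}; idom=L0
  L9: preds {L3,L6,L8}: {L0,L2,L3} ∩ {L0,L1,L4,L6} ∩ {L0,L8} = {L0}; idom=L0

DF derivation:
  L7←L3: walk L3→L2 to L0
  L7←L6: walk L6→L4→L1 to L0
  L8←L5: walk L5→L4→L1 to L0
  L8←L7: walk L7 to L0
  L9←L3: walk L3→L2 to L0
  L9←L6: walk L6→L4→L1 to L0
  L9←L8: walk L8 to L0
  L0: DF=∅
  L1: DF={L7,L8,L9}
  L2: DF={L7,L9}
  L3: DF={L7,L9}
  L4: DF={L7,L8,L9}
  L5: DF={L8}
  L6: DF={L7,L9}
  L7: DF={L8}
  L8: DF={L9}
  L9: DF=∅

DF(L6) = ["L7", "L9"]

Answer: ["L7", "L9"]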